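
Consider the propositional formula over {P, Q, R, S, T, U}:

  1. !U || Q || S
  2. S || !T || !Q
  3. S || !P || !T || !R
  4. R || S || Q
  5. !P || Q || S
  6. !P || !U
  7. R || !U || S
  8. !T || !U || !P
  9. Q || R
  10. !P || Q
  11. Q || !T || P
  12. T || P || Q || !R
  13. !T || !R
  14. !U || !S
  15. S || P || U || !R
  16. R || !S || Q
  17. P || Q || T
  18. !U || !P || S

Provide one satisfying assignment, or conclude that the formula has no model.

Branch on P: set P = true.
Unit clause (!U) forces U = false.
Unit clause (Q) forces Q = true.
Branch on S: set S = false.
Unit clause (!T) forces T = false.
All clauses hold; R can take either value.

P: true, Q: true, R: true, S: false, T: false, U: false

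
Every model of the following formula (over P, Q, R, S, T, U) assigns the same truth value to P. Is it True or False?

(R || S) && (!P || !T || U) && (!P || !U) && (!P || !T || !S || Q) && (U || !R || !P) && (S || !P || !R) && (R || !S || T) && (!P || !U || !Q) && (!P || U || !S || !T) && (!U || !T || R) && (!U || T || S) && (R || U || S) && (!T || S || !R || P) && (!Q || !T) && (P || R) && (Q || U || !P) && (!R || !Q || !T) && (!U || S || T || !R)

False

Suppose P = true.
(!U) alone gives U = false.
(!T) alone gives T = false.
(!R) alone gives R = false.
(S) alone gives S = true.
That conflicts with the unit clause (!S).
So every satisfying assignment has P = False.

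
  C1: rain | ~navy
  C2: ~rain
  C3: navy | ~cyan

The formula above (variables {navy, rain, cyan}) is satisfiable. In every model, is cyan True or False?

Suppose cyan = 1.
(~rain) alone gives rain = 0.
(~navy) alone gives navy = 0.
Now (navy) is unsatisfied and unit — conflict.
So every satisfying assignment has cyan = False.

False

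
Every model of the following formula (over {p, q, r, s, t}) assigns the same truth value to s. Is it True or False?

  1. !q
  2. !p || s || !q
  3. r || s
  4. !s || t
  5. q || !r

True

Suppose s = false.
Unit clause (!q) forces q = false.
Unit clause (r) forces r = true.
Now (!r) is unsatisfied and unit — conflict.
So every satisfying assignment has s = True.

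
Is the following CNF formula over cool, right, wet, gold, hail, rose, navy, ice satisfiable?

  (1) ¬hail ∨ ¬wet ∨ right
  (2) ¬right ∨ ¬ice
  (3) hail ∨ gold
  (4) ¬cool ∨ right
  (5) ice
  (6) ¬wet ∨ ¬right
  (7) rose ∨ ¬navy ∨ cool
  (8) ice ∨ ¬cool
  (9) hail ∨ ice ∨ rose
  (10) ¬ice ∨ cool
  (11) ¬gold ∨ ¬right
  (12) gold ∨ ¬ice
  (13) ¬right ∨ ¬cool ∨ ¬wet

(ice) alone gives ice = True.
(¬right) alone gives right = False.
(¬cool) alone gives cool = False.
Now (cool) is unsatisfied and unit — conflict.
No assignment satisfies every clause.

No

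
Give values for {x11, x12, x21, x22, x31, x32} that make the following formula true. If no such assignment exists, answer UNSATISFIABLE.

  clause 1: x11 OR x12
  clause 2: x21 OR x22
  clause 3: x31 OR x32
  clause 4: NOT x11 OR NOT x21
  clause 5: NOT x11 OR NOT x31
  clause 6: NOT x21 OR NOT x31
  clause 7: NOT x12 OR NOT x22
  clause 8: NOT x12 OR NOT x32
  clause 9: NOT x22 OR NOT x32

UNSATISFIABLE

Case x11 = true:
(NOT x21) alone gives x21 = false.
(x22) alone gives x22 = true.
(NOT x31) alone gives x31 = false.
(x32) alone gives x32 = true.
Now (NOT x32) is unsatisfied and unit — conflict.
That branch fails; take x11 = false instead.
(x12) alone gives x12 = true.
(NOT x22) alone gives x22 = false.
(x21) alone gives x21 = true.
(NOT x31) alone gives x31 = false.
(x32) alone gives x32 = true.
Now (NOT x32) is unsatisfied and unit — conflict.
Neither x11 = true nor x11 = false works.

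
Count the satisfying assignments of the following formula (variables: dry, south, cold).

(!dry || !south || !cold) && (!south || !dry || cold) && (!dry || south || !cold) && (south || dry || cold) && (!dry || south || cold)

3

There are 2^3 = 8 truth assignments over (dry, south, cold).
Split on south. With south = true, the clauses containing south are satisfied and !south drops from the rest; 2 of the 2^2 = 4 assignments to the other variables satisfy what remains.
With south = false, by the same count on the reduced clause set, 1 assignment works.
Total: 2 + 1 = 3.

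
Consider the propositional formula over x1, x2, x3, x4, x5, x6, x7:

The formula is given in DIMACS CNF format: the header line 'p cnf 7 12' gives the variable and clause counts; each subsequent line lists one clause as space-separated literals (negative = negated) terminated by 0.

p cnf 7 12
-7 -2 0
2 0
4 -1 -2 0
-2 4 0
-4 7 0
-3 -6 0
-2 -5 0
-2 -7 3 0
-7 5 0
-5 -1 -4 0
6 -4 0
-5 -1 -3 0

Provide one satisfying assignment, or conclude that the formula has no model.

Unit clause (x2) forces x2 = True.
Unit clause (¬x7) forces x7 = False.
Unit clause (x4) forces x4 = True.
That conflicts with the unit clause (¬x4).

UNSATISFIABLE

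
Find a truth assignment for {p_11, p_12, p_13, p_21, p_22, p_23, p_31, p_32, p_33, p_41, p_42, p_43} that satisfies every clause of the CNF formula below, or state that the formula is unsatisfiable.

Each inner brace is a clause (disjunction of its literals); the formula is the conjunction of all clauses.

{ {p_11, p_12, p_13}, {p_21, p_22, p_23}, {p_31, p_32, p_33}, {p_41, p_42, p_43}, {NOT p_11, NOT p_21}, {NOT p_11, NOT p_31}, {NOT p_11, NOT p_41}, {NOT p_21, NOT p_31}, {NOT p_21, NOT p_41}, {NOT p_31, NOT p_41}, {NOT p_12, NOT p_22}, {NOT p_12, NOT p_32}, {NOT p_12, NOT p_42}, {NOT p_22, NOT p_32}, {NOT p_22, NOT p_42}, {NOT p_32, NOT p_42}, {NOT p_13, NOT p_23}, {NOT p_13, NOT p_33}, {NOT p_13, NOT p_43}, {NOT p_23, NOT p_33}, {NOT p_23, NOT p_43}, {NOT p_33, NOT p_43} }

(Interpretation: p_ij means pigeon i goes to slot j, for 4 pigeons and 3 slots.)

UNSATISFIABLE

Case p_11 = false:
Case p_12 = true:
The clause (NOT p_22) is unit, so p_22 = false.
The clause (NOT p_32) is unit, so p_32 = false.
The clause (NOT p_42) is unit, so p_42 = false.
Case p_21 = true:
The clause (NOT p_31) is unit, so p_31 = false.
The clause (p_33) is unit, so p_33 = true.
The clause (NOT p_41) is unit, so p_41 = false.
The clause (p_43) is unit, so p_43 = true.
That conflicts with the unit clause (NOT p_43).
That branch fails; take p_21 = false instead.
The clause (p_23) is unit, so p_23 = true.
The clause (NOT p_13) is unit, so p_13 = false.
The clause (NOT p_33) is unit, so p_33 = false.
The clause (p_31) is unit, so p_31 = true.
The clause (NOT p_41) is unit, so p_41 = false.
The clause (p_43) is unit, so p_43 = true.
That conflicts with the unit clause (NOT p_43).
Both values of p_21 lead to a conflict.
That branch fails; take p_12 = false instead.
The clause (p_13) is unit, so p_13 = true.
The clause (NOT p_23) is unit, so p_23 = false.
The clause (NOT p_33) is unit, so p_33 = false.
The clause (NOT p_43) is unit, so p_43 = false.
Case p_21 = true:
The clause (NOT p_31) is unit, so p_31 = false.
The clause (p_32) is unit, so p_32 = true.
The clause (NOT p_41) is unit, so p_41 = false.
The clause (p_42) is unit, so p_42 = true.
That conflicts with the unit clause (NOT p_42).
That branch fails; take p_21 = false instead.
The clause (p_22) is unit, so p_22 = true.
The clause (NOT p_32) is unit, so p_32 = false.
The clause (p_31) is unit, so p_31 = true.
The clause (NOT p_41) is unit, so p_41 = false.
The clause (p_42) is unit, so p_42 = true.
That conflicts with the unit clause (NOT p_42).
Both values of p_21 lead to a conflict.
Both values of p_12 lead to a conflict.
That branch fails; take p_11 = true instead.
The clause (NOT p_21) is unit, so p_21 = false.
The clause (NOT p_31) is unit, so p_31 = false.
The clause (NOT p_41) is unit, so p_41 = false.
Case p_22 = true:
The clause (NOT p_12) is unit, so p_12 = false.
The clause (NOT p_32) is unit, so p_32 = false.
The clause (p_33) is unit, so p_33 = true.
The clause (NOT p_42) is unit, so p_42 = false.
The clause (p_43) is unit, so p_43 = true.
That conflicts with the unit clause (NOT p_43).
That branch fails; take p_22 = false instead.
The clause (p_23) is unit, so p_23 = true.
The clause (NOT p_13) is unit, so p_13 = false.
The clause (NOT p_33) is unit, so p_33 = false.
The clause (p_32) is unit, so p_32 = true.
The clause (NOT p_12) is unit, so p_12 = false.
The clause (NOT p_42) is unit, so p_42 = false.
The clause (p_43) is unit, so p_43 = true.
That conflicts with the unit clause (NOT p_43).
Both values of p_22 lead to a conflict.
Both values of p_11 lead to a conflict.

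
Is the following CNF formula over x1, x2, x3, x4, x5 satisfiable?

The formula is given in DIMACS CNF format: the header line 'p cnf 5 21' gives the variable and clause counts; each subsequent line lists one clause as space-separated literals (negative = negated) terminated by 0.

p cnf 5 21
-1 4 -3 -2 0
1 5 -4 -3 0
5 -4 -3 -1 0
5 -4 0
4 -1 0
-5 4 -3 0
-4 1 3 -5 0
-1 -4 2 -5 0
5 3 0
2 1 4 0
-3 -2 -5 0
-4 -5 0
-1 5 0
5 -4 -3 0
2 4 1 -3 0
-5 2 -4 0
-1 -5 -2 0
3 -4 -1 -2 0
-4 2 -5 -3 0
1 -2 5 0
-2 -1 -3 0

Case x5 = True:
(¬x4) alone gives x4 = False.
(¬x1) alone gives x1 = False.
(¬x3) alone gives x3 = False.
(x2) alone gives x2 = True.
This assignment satisfies each clause.
A satisfying assignment: x1: False, x2: True, x3: False, x4: False, x5: True.

Yes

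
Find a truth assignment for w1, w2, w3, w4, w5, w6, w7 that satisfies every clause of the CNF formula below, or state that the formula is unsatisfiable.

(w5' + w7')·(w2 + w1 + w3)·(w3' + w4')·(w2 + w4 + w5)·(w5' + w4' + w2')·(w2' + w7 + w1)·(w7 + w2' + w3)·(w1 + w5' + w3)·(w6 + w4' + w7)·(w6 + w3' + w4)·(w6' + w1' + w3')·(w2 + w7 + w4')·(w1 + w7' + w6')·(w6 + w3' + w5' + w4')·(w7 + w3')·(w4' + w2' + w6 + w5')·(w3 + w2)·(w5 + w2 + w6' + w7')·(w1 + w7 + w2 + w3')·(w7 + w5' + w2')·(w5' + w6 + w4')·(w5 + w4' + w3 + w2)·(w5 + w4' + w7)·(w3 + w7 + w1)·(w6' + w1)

Branch on w5: set w5 = 0.
Branch on w3: set w3 = 0.
From the singleton clause (w2), w2 = 1.
From the singleton clause (w7), w7 = 1.
Branch on w1: set w1 = 1.
All clauses hold; w4, w6 can take either value.

w1 ↦ 1,  w2 ↦ 1,  w3 ↦ 0,  w4 ↦ 1,  w5 ↦ 0,  w6 ↦ 1,  w7 ↦ 1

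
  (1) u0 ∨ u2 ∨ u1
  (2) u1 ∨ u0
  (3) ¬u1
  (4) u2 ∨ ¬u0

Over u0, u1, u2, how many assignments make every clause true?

There are 2^3 = 8 truth assignments over (u0, u1, u2).
Check each against the 4 clauses (columns in the order u0, u1, u2):
  F F F  ✗ fails (u0 ∨ u2 ∨ u1)
  F F T  ✗ fails (u1 ∨ u0)
  F T F  ✗ fails (¬u1)
  F T T  ✗ fails (¬u1)
  T F F  ✗ fails (u2 ∨ ¬u0)
  T F T  ✓ satisfies all
  T T F  ✗ fails (¬u1)
  T T T  ✗ fails (¬u1)
1 of the 8 rows is a model.

1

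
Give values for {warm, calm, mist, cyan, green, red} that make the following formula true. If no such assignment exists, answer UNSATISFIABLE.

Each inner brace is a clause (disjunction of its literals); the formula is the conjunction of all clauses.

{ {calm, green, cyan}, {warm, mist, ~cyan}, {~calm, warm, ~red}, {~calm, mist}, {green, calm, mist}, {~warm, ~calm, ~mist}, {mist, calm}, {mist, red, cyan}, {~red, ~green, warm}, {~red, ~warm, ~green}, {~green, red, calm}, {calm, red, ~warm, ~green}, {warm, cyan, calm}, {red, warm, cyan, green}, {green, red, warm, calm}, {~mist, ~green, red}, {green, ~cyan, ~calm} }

warm: 1, calm: 0, mist: 1, cyan: 1, green: 0, red: 0

Suppose calm = 0.
The clause (mist) is unit, so mist = 1.
Suppose green = 0.
The clause (cyan) is unit, so cyan = 1.
Suppose red = 0.
The clause (warm) is unit, so warm = 1.
All clauses are satisfied.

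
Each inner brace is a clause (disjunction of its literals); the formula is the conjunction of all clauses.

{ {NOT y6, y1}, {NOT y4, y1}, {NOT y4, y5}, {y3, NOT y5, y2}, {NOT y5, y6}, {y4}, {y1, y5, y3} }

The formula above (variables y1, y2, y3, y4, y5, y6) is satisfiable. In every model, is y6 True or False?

Suppose y6 = false.
(NOT y5) alone gives y5 = false.
(NOT y4) alone gives y4 = false.
But (y4) is also a unit clause — contradiction.
So every satisfying assignment has y6 = True.

True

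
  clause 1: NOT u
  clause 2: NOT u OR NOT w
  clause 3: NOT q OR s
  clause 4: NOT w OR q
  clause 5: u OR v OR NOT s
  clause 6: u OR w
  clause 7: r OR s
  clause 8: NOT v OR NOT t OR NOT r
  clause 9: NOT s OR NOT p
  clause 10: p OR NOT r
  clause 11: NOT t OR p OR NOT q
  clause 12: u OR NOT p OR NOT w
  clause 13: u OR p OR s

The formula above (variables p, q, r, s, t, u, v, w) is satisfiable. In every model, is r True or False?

Suppose r = true.
From the singleton clause (NOT u), u = false.
From the singleton clause (w), w = true.
From the singleton clause (q), q = true.
From the singleton clause (s), s = true.
From the singleton clause (v), v = true.
From the singleton clause (NOT t), t = false.
From the singleton clause (NOT p), p = false.
Now (p) is unsatisfied and unit — conflict.
So every satisfying assignment has r = False.

False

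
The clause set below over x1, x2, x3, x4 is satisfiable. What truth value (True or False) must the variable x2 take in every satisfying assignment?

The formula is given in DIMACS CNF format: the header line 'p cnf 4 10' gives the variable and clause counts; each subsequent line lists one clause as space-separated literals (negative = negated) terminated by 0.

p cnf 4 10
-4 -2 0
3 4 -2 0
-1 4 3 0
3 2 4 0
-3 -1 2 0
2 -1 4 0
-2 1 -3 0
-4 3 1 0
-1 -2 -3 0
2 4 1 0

Suppose x2 = True.
Unit clause (¬x4) forces x4 = False.
Unit clause (x3) forces x3 = True.
Unit clause (x1) forces x1 = True.
But (¬x1) is also a unit clause — contradiction.
So every satisfying assignment has x2 = False.

False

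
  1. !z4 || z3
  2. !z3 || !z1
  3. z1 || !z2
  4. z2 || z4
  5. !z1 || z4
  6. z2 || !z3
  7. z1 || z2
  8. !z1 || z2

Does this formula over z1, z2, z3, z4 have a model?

Try z4 = false.
Unit clause (z2) forces z2 = true.
Unit clause (z1) forces z1 = true.
That conflicts with the unit clause (!z1).
Backtrack on z4: now try z4 = true.
Unit clause (z3) forces z3 = true.
Unit clause (!z1) forces z1 = false.
Unit clause (!z2) forces z2 = false.
That conflicts with the unit clause (z2).
Neither z4 = true nor z4 = false works.
No assignment satisfies every clause.

No, unsatisfiable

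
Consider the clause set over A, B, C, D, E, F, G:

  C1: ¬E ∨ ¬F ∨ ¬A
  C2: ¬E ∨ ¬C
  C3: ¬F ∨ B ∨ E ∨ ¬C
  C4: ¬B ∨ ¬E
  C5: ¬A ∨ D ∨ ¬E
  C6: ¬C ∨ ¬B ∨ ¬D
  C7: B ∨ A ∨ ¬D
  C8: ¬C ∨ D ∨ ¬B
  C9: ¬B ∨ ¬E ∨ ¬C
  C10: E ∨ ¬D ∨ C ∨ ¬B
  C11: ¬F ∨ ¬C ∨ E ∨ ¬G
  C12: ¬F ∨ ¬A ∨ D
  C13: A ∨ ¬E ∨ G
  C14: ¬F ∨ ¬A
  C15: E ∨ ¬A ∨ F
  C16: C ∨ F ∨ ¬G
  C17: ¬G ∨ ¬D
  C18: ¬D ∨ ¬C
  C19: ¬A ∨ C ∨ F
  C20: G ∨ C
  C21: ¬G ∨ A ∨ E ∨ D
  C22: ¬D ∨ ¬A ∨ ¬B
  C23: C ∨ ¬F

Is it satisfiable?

Satisfiable

Case E = False:
Case F = False:
Unit clause (¬A) forces A = False.
Case B = False:
Unit clause (¬D) forces D = False.
Unit clause (¬G) forces G = False.
Unit clause (C) forces C = True.
Every clause now holds.
A satisfying assignment: A=False; B=False; C=True; D=False; E=False; F=False; G=False.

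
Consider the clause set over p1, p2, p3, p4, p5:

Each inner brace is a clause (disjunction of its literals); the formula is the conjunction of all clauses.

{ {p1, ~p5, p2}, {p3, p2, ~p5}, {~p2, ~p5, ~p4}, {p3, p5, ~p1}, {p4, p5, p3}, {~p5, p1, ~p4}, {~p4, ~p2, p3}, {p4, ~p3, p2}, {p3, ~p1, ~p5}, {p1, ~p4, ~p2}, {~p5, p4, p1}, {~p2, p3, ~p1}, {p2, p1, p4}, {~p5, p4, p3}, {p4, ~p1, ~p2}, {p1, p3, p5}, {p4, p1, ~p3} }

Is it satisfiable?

Yes

Case p1 = 1:
Case p3 = 1:
Case p4 = 1:
Case p2 = 1:
The clause (~p5) is unit, so p5 = 0.
All clauses are satisfied.
A satisfying assignment: p1: 1; p2: 1; p3: 1; p4: 1; p5: 0.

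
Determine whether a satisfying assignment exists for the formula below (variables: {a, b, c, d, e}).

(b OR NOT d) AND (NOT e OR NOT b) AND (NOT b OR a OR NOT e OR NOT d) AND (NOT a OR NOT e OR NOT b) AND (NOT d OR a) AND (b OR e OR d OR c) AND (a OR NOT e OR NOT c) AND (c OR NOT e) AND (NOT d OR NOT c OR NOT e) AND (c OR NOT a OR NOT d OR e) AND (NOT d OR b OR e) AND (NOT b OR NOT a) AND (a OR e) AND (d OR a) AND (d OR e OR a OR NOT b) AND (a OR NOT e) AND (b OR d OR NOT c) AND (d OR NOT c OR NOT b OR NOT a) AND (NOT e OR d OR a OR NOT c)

Case b = true:
The clause (NOT e) is unit, so e = false.
The clause (NOT a) is unit, so a = false.
Now (a) is unsatisfied and unit — conflict.
Backtrack on b: now try b = false.
The clause (NOT d) is unit, so d = false.
The clause (a) is unit, so a = true.
The clause (NOT c) is unit, so c = false.
The clause (e) is unit, so e = true.
Now (NOT e) is unsatisfied and unit — conflict.
Either choice for b ends in contradiction.
No assignment satisfies every clause.

No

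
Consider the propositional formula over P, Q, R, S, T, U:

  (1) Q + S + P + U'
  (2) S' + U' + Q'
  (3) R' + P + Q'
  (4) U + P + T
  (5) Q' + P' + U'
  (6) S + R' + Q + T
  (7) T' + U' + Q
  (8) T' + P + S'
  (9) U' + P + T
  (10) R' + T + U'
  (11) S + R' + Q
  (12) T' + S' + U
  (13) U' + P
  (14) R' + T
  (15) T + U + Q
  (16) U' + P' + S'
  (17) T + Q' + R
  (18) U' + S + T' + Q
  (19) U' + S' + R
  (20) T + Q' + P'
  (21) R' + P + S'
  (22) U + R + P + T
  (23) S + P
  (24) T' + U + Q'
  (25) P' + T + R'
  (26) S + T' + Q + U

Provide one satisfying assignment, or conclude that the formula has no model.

Try U = 1.
The clause (P) is unit, so P = 1.
The clause (Q') is unit, so Q = 0.
The clause (T') is unit, so T = 0.
The clause (R') is unit, so R = 0.
The clause (S') is unit, so S = 0.
Every clause now holds.

P: 1; Q: 0; R: 0; S: 0; T: 0; U: 1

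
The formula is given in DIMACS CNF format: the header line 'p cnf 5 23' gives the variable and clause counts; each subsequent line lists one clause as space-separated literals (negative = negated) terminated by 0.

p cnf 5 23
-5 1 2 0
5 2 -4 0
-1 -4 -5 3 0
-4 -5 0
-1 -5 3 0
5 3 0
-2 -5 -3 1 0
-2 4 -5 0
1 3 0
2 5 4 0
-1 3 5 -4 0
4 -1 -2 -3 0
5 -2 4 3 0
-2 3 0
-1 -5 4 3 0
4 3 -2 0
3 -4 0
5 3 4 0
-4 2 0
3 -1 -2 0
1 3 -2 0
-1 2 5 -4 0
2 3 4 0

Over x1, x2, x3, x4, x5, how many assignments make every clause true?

There are 2^5 = 32 truth assignments over (x1, x2, x3, x4, x5).
Split on x4. With x4 = True, the clauses containing x4 are satisfied and ¬x4 drops from the rest; 2 of the 2^4 = 16 assignments to the other variables satisfy what remains.
With x4 = False, by the same count on the reduced clause set, 2 assignments work.
Total: 2 + 2 = 4.

4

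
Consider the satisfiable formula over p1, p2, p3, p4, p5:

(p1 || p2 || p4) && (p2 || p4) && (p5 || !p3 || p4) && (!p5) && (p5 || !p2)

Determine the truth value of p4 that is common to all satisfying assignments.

Suppose p4 = false.
From the singleton clause (p2), p2 = true.
From the singleton clause (!p5), p5 = false.
But (p5) is also a unit clause — contradiction.
So every satisfying assignment has p4 = True.

True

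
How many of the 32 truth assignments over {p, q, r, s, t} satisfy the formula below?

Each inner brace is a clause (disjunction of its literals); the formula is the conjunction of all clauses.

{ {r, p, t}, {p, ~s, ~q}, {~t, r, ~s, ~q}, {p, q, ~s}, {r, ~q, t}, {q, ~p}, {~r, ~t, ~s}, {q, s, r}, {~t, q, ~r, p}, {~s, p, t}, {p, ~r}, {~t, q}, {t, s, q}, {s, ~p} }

There are 2^5 = 32 truth assignments over (p, q, r, s, t).
Split on s. With s = 1, the clauses containing s are satisfied and ~s drops from the rest; 1 of the 2^4 = 16 assignments to the other variables satisfy what remains.
With s = 0, by the same count on the reduced clause set, 1 assignment works.
Total: 1 + 1 = 2.

2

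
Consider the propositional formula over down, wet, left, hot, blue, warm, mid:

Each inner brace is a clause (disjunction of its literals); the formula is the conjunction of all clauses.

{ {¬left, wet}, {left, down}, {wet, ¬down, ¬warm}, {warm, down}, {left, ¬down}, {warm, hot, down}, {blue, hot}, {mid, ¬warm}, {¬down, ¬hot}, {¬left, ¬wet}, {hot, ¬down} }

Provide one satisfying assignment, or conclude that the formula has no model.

Try left = False.
(down) alone gives down = True.
But (¬down) is also a unit clause — contradiction.
So left must be the other value — set left = True.
(wet) alone gives wet = True.
But (¬wet) is also a unit clause — contradiction.
Both values of left lead to a conflict.

UNSATISFIABLE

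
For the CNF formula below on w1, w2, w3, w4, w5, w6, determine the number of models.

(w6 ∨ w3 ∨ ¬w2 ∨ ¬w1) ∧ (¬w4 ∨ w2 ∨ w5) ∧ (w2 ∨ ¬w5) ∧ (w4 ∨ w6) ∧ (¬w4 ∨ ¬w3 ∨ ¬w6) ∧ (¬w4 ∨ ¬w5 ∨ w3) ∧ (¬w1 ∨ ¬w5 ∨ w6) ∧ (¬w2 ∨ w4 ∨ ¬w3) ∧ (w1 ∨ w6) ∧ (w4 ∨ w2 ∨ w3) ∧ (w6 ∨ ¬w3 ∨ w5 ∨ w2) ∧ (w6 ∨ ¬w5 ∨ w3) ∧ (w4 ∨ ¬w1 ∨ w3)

7

There are 2^6 = 64 truth assignments over (w1, w2, w3, w4, w5, w6).
Split on w1. With w1 = True, the clauses containing w1 are satisfied and ¬w1 drops from the rest; 3 of the 2^5 = 32 assignments to the other variables satisfy what remains.
With w1 = False, by the same count on the reduced clause set, 4 assignments work.
(One model: w1=F, w2=F, w3=T, w4=F, w5=F, w6=T.)
Total: 3 + 4 = 7.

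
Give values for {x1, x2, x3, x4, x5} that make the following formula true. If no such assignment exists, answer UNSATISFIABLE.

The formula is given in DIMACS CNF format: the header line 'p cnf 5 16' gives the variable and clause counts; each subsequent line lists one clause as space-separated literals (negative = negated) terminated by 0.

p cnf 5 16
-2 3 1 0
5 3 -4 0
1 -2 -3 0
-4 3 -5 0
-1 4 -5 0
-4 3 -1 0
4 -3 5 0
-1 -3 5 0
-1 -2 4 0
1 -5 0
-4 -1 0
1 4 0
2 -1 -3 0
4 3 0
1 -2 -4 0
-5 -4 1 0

Case x1 = False:
(¬x5) alone gives x5 = False.
(x4) alone gives x4 = True.
(x3) alone gives x3 = True.
(¬x2) alone gives x2 = False.
Every clause now holds.

x1 ↦ False,  x2 ↦ False,  x3 ↦ True,  x4 ↦ True,  x5 ↦ False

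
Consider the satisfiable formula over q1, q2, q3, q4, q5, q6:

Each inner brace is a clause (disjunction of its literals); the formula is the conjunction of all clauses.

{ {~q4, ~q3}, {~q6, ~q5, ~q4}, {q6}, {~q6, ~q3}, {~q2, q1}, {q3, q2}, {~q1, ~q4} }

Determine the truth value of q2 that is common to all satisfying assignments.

True

Suppose q2 = 0.
Unit clause (q6) forces q6 = 1.
Unit clause (~q3) forces q3 = 0.
Now (q3) is unsatisfied and unit — conflict.
So every satisfying assignment has q2 = True.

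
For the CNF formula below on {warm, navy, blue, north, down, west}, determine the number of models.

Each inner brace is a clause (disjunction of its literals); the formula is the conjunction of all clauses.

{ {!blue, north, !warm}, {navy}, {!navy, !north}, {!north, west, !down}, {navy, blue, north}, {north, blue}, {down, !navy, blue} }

4

There are 2^6 = 64 truth assignments over (warm, navy, blue, north, down, west).
Split on warm. With warm = true, the clauses containing warm are satisfied and !warm drops from the rest; 0 of the 2^5 = 32 assignments to the other variables satisfy what remains.
With warm = false, by the same count on the reduced clause set, 4 assignments work.
Total: 0 + 4 = 4.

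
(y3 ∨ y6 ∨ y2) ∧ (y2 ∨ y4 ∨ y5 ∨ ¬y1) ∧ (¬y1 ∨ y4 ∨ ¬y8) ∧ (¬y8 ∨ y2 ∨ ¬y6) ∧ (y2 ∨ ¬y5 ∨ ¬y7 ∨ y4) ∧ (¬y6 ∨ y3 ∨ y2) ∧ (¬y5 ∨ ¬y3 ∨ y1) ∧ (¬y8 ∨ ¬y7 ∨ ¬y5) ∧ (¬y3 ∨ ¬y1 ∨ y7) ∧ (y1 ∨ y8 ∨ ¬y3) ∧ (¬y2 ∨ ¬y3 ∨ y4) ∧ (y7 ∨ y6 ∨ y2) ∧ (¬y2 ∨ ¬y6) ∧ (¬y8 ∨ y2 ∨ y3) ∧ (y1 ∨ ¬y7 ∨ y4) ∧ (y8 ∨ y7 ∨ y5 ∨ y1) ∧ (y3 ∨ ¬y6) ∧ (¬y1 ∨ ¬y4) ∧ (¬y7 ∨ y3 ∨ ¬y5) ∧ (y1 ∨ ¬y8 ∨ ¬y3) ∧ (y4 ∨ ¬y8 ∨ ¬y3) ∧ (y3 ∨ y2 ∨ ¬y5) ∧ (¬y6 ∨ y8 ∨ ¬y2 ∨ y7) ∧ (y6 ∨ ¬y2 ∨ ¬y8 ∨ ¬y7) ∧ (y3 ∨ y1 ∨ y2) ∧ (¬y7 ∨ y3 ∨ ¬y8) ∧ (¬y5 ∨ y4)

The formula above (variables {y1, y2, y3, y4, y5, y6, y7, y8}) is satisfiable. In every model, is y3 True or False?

Suppose y3 = True.
Suppose y5 = False.
Suppose y1 = False.
(y8) alone gives y8 = True.
Now (¬y8) is unsatisfied and unit — conflict.
So y1 must be the other value — set y1 = True.
(y7) alone gives y7 = True.
(¬y4) alone gives y4 = False.
(y2) alone gives y2 = True.
Now (¬y2) is unsatisfied and unit — conflict.
Both values of y1 lead to a conflict.
So y5 must be the other value — set y5 = True.
(y1) alone gives y1 = True.
(y7) alone gives y7 = True.
(¬y8) alone gives y8 = False.
(¬y4) alone gives y4 = False.
Now (y4) is unsatisfied and unit — conflict.
Both values of y5 lead to a conflict.
So every satisfying assignment has y3 = False.

False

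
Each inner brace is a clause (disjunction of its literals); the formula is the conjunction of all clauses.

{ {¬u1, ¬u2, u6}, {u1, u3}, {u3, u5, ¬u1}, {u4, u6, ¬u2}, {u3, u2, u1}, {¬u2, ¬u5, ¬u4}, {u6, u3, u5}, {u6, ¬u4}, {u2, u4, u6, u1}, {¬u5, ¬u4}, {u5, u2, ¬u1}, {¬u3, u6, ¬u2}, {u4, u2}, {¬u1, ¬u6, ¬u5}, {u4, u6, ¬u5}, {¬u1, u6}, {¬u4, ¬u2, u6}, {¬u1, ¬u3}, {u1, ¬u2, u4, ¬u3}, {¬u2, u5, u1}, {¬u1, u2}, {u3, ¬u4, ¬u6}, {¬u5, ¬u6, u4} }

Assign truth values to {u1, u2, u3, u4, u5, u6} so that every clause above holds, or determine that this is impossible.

Try u1 = False.
Unit clause (u3) forces u3 = True.
Try u6 = True.
Try u5 = False.
Unit clause (¬u2) forces u2 = False.
Unit clause (u4) forces u4 = True.
All clauses are satisfied.

u1: False; u2: False; u3: True; u4: True; u5: False; u6: True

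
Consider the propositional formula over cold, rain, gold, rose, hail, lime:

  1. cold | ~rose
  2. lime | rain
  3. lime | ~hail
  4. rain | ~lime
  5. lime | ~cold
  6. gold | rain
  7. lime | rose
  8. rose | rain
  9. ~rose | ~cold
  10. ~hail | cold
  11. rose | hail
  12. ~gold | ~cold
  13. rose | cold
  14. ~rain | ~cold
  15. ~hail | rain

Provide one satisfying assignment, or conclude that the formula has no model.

UNSATISFIABLE

Try cold = 1.
From the singleton clause (lime), lime = 1.
From the singleton clause (rain), rain = 1.
That conflicts with the unit clause (~rain).
Undo cold and try cold = 0.
From the singleton clause (~rose), rose = 0.
That conflicts with the unit clause (rose).
Neither cold = 1 nor cold = 0 works.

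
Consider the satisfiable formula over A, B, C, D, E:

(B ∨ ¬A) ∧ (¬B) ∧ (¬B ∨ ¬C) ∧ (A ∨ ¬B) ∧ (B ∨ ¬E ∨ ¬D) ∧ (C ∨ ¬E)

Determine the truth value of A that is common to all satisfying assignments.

False

Suppose A = True.
Unit clause (B) forces B = True.
But (¬B) is also a unit clause — contradiction.
So every satisfying assignment has A = False.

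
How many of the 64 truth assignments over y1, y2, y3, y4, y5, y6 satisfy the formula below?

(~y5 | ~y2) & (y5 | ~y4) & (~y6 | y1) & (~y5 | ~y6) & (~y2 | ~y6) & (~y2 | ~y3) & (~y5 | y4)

12

There are 2^6 = 64 truth assignments over (y1, y2, y3, y4, y5, y6).
Split on y2. With y2 = 1, the clauses containing y2 are satisfied and ~y2 drops from the rest; 2 of the 2^5 = 32 assignments to the other variables satisfy what remains.
With y2 = 0, by the same count on the reduced clause set, 10 assignments work.
Total: 2 + 10 = 12.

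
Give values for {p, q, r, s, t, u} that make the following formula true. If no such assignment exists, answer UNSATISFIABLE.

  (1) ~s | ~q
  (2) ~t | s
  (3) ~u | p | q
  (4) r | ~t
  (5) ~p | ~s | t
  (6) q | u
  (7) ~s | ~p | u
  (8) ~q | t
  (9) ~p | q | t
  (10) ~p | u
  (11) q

Unit clause (q) forces q = 1.
Unit clause (~s) forces s = 0.
Unit clause (~t) forces t = 0.
That conflicts with the unit clause (t).

UNSATISFIABLE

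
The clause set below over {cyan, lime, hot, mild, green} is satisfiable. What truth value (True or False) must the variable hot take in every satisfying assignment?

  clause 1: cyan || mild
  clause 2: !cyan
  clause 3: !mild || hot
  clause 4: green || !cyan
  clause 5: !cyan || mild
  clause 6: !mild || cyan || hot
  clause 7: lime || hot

True

Suppose hot = false.
(!cyan) alone gives cyan = false.
(mild) alone gives mild = true.
That conflicts with the unit clause (!mild).
So every satisfying assignment has hot = True.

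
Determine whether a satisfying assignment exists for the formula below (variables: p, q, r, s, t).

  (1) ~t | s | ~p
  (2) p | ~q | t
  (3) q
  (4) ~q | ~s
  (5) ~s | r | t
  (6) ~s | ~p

Yes, satisfiable

Unit clause (q) forces q = 1.
Unit clause (~s) forces s = 0.
Branch on t: set t = 0.
Unit clause (p) forces p = 1.
No clause remains; r is free.
A satisfying assignment: p ↦ 1, q ↦ 1, r ↦ 1, s ↦ 0, t ↦ 0.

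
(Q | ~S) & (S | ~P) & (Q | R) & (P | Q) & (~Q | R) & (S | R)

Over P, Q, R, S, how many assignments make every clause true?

3

There are 2^4 = 16 truth assignments over (P, Q, R, S).
Check each against the 6 clauses (columns in the order P, Q, R, S):
  F F F F  ✗ fails (Q | R)
  F F F T  ✗ fails (Q | ~S)
  F F T F  ✗ fails (P | Q)
  F F T T  ✗ fails (Q | ~S)
  F T F F  ✗ fails (~Q | R)
  F T F T  ✗ fails (~Q | R)
  F T T F  ✓ satisfies all
  F T T T  ✓ satisfies all
  T F F F  ✗ fails (S | ~P)
  T F F T  ✗ fails (Q | ~S)
  T F T F  ✗ fails (S | ~P)
  T F T T  ✗ fails (Q | ~S)
  T T F F  ✗ fails (S | ~P)
  T T F T  ✗ fails (~Q | R)
  T T T F  ✗ fails (S | ~P)
  T T T T  ✓ satisfies all
3 of the 16 rows are models.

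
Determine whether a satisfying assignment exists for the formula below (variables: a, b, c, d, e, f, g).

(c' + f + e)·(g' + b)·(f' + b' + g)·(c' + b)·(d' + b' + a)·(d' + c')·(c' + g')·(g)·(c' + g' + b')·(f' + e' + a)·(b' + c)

From the singleton clause (g), g = 1.
From the singleton clause (b), b = 1.
From the singleton clause (c'), c = 0.
But (c) is also a unit clause — contradiction.
No assignment satisfies every clause.

Unsatisfiable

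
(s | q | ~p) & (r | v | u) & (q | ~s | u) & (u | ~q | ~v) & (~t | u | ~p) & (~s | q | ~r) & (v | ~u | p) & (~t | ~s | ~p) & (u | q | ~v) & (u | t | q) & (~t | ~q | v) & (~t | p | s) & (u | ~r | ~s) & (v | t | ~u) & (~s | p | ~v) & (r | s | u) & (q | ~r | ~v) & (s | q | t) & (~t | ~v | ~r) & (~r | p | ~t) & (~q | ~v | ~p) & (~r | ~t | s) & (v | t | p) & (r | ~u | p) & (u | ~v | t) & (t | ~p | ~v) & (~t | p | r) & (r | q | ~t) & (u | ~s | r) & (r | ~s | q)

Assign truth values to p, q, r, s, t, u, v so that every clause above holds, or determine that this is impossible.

p ↦ 0; q ↦ 1; r ↦ 1; s ↦ 0; t ↦ 0; u ↦ 1; v ↦ 1

Suppose s = 0.
Suppose q = 1.
Suppose u = 1.
Suppose v = 1.
The clause (~p) is unit, so p = 0.
The clause (~t) is unit, so t = 0.
The clause (r) is unit, so r = 1.
This assignment satisfies each clause.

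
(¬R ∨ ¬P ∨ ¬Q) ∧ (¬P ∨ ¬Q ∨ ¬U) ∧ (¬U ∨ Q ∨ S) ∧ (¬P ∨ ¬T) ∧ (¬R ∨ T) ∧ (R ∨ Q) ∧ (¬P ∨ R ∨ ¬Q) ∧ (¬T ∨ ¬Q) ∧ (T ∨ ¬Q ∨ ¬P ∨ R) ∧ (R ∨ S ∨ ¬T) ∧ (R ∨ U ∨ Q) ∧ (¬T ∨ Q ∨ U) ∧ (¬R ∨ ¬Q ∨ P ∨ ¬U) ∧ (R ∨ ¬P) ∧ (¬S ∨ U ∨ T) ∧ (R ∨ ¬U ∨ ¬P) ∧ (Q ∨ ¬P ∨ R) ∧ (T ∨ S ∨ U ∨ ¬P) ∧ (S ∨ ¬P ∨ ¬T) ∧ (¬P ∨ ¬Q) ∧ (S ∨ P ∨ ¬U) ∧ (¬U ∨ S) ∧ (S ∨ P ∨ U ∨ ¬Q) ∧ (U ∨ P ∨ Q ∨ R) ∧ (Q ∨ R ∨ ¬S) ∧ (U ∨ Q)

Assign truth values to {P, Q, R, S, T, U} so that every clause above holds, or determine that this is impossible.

Suppose P = False.
Suppose R = False.
Unit clause (Q) forces Q = True.
Unit clause (¬T) forces T = False.
Suppose S = True.
Unit clause (U) forces U = True.
Every clause now holds.

P: False,  Q: True,  R: False,  S: True,  T: False,  U: True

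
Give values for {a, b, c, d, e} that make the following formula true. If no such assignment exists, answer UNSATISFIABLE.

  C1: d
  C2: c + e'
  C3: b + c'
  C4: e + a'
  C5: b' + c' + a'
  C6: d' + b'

The clause (d) is unit, so d = 1.
The clause (b') is unit, so b = 0.
The clause (c') is unit, so c = 0.
The clause (e') is unit, so e = 0.
The clause (a') is unit, so a = 0.
Every clause now holds.

a: 0,  b: 0,  c: 0,  d: 1,  e: 0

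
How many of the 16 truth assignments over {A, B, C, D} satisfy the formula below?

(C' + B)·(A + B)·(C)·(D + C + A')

4

There are 2^4 = 16 truth assignments over (A, B, C, D).
Check each against the 4 clauses (columns in the order A, B, C, D):
  F F F F  ✗ fails (A + B)
  F F F T  ✗ fails (A + B)
  F F T F  ✗ fails (C' + B)
  F F T T  ✗ fails (C' + B)
  F T F F  ✗ fails (C)
  F T F T  ✗ fails (C)
  F T T F  ✓ satisfies all
  F T T T  ✓ satisfies all
  T F F F  ✗ fails (C)
  T F F T  ✗ fails (C)
  T F T F  ✗ fails (C' + B)
  T F T T  ✗ fails (C' + B)
  T T F F  ✗ fails (C)
  T T F T  ✗ fails (C)
  T T T F  ✓ satisfies all
  T T T T  ✓ satisfies all
4 of the 16 rows are models.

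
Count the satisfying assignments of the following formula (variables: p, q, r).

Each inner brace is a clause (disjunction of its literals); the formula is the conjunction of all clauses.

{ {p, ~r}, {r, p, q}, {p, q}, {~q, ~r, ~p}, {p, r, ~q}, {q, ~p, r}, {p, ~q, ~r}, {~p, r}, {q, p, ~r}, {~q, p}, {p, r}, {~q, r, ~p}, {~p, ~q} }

1

There are 2^3 = 8 truth assignments over (p, q, r).
Split on p. With p = 1, the clauses containing p are satisfied and ~p drops from the rest; 1 of the 2^2 = 4 assignments to the other variables satisfy what remains.
With p = 0, by the same count on the reduced clause set, 0 assignments work.
(One model: p=T, q=F, r=T.)
Total: 1 + 0 = 1.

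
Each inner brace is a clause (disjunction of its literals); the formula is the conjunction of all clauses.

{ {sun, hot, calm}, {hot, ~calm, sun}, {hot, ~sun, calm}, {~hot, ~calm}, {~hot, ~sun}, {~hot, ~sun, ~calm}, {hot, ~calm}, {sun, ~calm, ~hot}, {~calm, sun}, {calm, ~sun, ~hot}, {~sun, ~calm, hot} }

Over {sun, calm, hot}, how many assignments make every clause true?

1

There are 2^3 = 8 truth assignments over (sun, calm, hot).
Check each against the 11 clauses (columns in the order sun, calm, hot):
  F F F  ✗ fails (sun | hot | calm)
  F F T  ✓ satisfies all
  F T F  ✗ fails (hot | ~calm | sun)
  F T T  ✗ fails (~hot | ~calm)
  T F F  ✗ fails (hot | ~sun | calm)
  T F T  ✗ fails (~hot | ~sun)
  T T F  ✗ fails (hot | ~calm)
  T T T  ✗ fails (~hot | ~calm)
1 of the 8 rows is a model.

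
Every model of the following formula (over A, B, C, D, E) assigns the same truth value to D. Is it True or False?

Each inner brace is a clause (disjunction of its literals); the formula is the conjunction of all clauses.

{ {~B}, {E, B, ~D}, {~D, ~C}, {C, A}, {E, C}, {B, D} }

True

Suppose D = 0.
(~B) alone gives B = 0.
Now (B) is unsatisfied and unit — conflict.
So every satisfying assignment has D = True.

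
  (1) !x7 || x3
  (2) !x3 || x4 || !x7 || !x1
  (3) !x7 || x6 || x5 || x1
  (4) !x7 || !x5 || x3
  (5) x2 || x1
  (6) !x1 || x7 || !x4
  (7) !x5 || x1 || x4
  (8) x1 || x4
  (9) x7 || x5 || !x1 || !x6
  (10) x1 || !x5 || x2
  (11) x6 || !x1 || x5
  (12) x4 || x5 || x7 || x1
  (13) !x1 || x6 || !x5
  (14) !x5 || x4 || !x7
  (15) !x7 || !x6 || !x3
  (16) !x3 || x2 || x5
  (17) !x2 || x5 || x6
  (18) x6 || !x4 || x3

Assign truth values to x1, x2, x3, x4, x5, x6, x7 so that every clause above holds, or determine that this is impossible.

Suppose x7 = false.
Suppose x2 = true.
Suppose x1 = false.
Unit clause (x4) forces x4 = true.
Suppose x5 = true.
Suppose x6 = true.
All clauses hold; x3 can take either value.

x1: false, x2: true, x3: true, x4: true, x5: true, x6: true, x7: false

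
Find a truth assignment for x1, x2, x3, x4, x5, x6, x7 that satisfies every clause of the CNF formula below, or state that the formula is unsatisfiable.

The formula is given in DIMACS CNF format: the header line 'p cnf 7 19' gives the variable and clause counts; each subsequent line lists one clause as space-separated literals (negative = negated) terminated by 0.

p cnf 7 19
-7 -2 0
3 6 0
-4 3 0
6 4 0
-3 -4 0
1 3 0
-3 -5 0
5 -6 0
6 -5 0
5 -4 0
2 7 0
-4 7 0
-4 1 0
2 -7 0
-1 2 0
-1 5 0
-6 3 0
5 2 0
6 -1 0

UNSATISFIABLE

Suppose x7 = False.
The clause (x2) is unit, so x2 = True.
The clause (¬x4) is unit, so x4 = False.
The clause (x6) is unit, so x6 = True.
The clause (x5) is unit, so x5 = True.
The clause (¬x3) is unit, so x3 = False.
But (x3) is also a unit clause — contradiction.
That branch fails; take x7 = True instead.
The clause (¬x2) is unit, so x2 = False.
But (x2) is also a unit clause — contradiction.
Either choice for x7 ends in contradiction.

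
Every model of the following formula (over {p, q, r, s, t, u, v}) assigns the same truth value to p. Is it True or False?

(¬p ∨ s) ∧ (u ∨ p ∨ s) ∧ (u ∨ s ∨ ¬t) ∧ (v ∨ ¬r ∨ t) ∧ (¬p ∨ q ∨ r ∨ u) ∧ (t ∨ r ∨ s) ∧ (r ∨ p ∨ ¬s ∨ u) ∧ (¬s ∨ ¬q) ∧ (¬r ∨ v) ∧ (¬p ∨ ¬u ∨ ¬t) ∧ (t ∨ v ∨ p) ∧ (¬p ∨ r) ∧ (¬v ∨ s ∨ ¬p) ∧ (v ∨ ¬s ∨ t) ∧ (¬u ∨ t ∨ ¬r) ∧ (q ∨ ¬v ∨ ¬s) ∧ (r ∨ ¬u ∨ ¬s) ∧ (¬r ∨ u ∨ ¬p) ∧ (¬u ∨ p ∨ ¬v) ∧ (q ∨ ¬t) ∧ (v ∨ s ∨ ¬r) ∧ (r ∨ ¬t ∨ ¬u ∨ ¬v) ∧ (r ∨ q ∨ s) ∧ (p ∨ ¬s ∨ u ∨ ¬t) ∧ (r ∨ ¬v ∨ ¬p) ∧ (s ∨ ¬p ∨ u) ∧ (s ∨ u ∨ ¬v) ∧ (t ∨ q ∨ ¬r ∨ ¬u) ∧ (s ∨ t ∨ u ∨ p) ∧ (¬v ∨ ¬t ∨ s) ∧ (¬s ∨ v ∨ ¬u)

False

Suppose p = True.
From the singleton clause (s), s = True.
From the singleton clause (¬q), q = False.
From the singleton clause (r), r = True.
From the singleton clause (v), v = True.
That conflicts with the unit clause (¬v).
So every satisfying assignment has p = False.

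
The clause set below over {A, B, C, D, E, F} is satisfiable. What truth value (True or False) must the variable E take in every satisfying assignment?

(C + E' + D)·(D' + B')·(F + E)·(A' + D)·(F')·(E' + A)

True

Suppose E = 0.
(F) alone gives F = 1.
Now (F') is unsatisfied and unit — conflict.
So every satisfying assignment has E = True.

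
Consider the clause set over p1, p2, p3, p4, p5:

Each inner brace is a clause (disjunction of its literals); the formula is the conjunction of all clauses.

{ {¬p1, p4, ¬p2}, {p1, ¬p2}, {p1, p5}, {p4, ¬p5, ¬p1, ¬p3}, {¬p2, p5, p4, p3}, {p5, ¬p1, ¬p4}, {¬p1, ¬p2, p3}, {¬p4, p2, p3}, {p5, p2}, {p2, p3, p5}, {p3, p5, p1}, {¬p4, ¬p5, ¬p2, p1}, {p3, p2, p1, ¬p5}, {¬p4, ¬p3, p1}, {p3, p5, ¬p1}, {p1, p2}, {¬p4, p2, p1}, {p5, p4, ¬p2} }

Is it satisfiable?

Yes

Branch on p1: set p1 = True.
Branch on p4: set p4 = False.
The clause (¬p2) is unit, so p2 = False.
The clause (p5) is unit, so p5 = True.
The clause (¬p3) is unit, so p3 = False.
Every clause now holds.
A satisfying assignment: p1 ↦ True,  p2 ↦ False,  p3 ↦ False,  p4 ↦ False,  p5 ↦ True.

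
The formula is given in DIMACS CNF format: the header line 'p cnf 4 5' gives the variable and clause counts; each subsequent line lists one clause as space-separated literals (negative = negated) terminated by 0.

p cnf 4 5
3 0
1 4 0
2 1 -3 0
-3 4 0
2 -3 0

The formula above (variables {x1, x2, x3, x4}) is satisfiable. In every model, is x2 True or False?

True

Suppose x2 = False.
The clause (x3) is unit, so x3 = True.
But (¬x3) is also a unit clause — contradiction.
So every satisfying assignment has x2 = True.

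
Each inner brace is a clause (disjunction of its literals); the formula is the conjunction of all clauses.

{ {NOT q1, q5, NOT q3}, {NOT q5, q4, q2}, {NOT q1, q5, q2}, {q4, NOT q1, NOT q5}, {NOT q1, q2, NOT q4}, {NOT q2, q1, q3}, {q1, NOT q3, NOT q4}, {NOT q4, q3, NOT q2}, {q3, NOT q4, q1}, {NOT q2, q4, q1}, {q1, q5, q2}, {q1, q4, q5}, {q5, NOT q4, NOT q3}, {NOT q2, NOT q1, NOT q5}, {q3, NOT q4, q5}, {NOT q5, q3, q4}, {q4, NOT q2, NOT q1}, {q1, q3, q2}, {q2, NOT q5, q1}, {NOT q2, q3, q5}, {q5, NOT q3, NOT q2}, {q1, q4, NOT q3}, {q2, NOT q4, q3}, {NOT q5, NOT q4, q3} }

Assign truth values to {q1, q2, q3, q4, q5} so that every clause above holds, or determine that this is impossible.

UNSATISFIABLE

Branch on q1: set q1 = false.
Branch on q2: set q2 = false.
Unit clause (q5) forces q5 = true.
But (NOT q5) is also a unit clause — contradiction.
Undo q2 and try q2 = true.
Unit clause (q3) forces q3 = true.
Unit clause (NOT q4) forces q4 = false.
But (q4) is also a unit clause — contradiction.
Neither q2 = true nor q2 = false works.
Undo q1 and try q1 = true.
Branch on q5: set q5 = true.
Unit clause (q4) forces q4 = true.
Unit clause (q2) forces q2 = true.
But (NOT q2) is also a unit clause — contradiction.
Undo q5 and try q5 = false.
Unit clause (NOT q3) forces q3 = false.
Unit clause (q2) forces q2 = true.
But (NOT q2) is also a unit clause — contradiction.
Neither q5 = true nor q5 = false works.
Neither q1 = true nor q1 = false works.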